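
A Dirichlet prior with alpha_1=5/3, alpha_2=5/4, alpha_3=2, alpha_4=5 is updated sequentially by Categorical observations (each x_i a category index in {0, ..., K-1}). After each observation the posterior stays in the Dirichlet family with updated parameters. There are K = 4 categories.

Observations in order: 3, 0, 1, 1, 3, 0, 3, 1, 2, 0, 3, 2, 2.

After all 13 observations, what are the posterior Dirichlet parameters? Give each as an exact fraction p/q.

alpha_1=14/3, alpha_2=17/4, alpha_3=5, alpha_4=9

obs 1: x=3 → posterior Dirichlet(5/3, 5/4, 2, 6)
obs 2: x=0 → posterior Dirichlet(8/3, 5/4, 2, 6)
obs 3: x=1 → posterior Dirichlet(8/3, 9/4, 2, 6)
obs 4: x=1 → posterior Dirichlet(8/3, 13/4, 2, 6)
obs 5: x=3 → posterior Dirichlet(8/3, 13/4, 2, 7)
obs 6: x=0 → posterior Dirichlet(11/3, 13/4, 2, 7)
obs 7: x=3 → posterior Dirichlet(11/3, 13/4, 2, 8)
obs 8: x=1 → posterior Dirichlet(11/3, 17/4, 2, 8)
obs 9: x=2 → posterior Dirichlet(11/3, 17/4, 3, 8)
obs 10: x=0 → posterior Dirichlet(14/3, 17/4, 3, 8)
obs 11: x=3 → posterior Dirichlet(14/3, 17/4, 3, 9)
obs 12: x=2 → posterior Dirichlet(14/3, 17/4, 4, 9)
obs 13: x=2 → posterior Dirichlet(14/3, 17/4, 5, 9)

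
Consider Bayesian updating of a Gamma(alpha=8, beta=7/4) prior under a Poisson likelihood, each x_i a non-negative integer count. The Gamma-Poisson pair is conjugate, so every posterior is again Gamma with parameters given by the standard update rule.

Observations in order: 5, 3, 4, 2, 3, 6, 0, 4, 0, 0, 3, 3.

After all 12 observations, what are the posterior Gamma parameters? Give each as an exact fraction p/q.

obs 1: x=5 → posterior Gamma(13, 11/4)
obs 2: x=3 → posterior Gamma(16, 15/4)
obs 3: x=4 → posterior Gamma(20, 19/4)
obs 4: x=2 → posterior Gamma(22, 23/4)
obs 5: x=3 → posterior Gamma(25, 27/4)
obs 6: x=6 → posterior Gamma(31, 31/4)
obs 7: x=0 → posterior Gamma(31, 35/4)
obs 8: x=4 → posterior Gamma(35, 39/4)
obs 9: x=0 → posterior Gamma(35, 43/4)
obs 10: x=0 → posterior Gamma(35, 47/4)
obs 11: x=3 → posterior Gamma(38, 51/4)
obs 12: x=3 → posterior Gamma(41, 55/4)

alpha=41, beta=55/4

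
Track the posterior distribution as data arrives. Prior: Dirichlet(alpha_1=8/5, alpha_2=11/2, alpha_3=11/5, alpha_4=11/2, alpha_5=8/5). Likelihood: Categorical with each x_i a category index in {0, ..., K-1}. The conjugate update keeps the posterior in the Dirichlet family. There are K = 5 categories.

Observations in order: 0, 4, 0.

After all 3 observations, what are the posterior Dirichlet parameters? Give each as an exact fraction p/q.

alpha_1=18/5, alpha_2=11/2, alpha_3=11/5, alpha_4=11/2, alpha_5=13/5

obs 1: x=0 → posterior Dirichlet(13/5, 11/2, 11/5, 11/2, 8/5)
obs 2: x=4 → posterior Dirichlet(13/5, 11/2, 11/5, 11/2, 13/5)
obs 3: x=0 → posterior Dirichlet(18/5, 11/2, 11/5, 11/2, 13/5)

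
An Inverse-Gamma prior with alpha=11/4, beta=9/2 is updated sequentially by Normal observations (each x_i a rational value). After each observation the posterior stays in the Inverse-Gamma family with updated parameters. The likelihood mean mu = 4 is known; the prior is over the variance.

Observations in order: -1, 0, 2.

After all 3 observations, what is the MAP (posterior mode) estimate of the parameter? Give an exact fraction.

36/7

obs 1: x=-1 → posterior Inverse-Gamma(13/4, 17)
obs 2: x=0 → posterior Inverse-Gamma(15/4, 25)
obs 3: x=2 → posterior Inverse-Gamma(17/4, 27)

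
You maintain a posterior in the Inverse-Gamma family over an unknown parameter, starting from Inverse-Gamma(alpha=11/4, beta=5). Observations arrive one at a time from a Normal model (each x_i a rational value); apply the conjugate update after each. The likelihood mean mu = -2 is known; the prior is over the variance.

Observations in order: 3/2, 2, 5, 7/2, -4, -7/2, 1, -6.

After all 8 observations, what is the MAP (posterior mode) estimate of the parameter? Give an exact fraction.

595/62

obs 1: x=3/2 → posterior Inverse-Gamma(13/4, 89/8)
obs 2: x=2 → posterior Inverse-Gamma(15/4, 153/8)
obs 3: x=5 → posterior Inverse-Gamma(17/4, 349/8)
obs 4: x=7/2 → posterior Inverse-Gamma(19/4, 235/4)
obs 5: x=-4 → posterior Inverse-Gamma(21/4, 243/4)
obs 6: x=-7/2 → posterior Inverse-Gamma(23/4, 495/8)
obs 7: x=1 → posterior Inverse-Gamma(25/4, 531/8)
obs 8: x=-6 → posterior Inverse-Gamma(27/4, 595/8)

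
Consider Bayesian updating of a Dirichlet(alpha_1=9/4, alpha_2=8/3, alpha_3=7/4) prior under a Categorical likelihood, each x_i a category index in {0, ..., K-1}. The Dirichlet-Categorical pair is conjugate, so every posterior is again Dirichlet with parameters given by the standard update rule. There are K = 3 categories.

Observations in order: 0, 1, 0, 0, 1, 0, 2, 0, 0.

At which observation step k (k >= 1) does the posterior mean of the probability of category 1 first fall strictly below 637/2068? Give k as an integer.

k = 9

obs 1: x=0 → posterior Dirichlet(13/4, 8/3, 7/4)
obs 2: x=1 → posterior Dirichlet(13/4, 11/3, 7/4)
obs 3: x=0 → posterior Dirichlet(17/4, 11/3, 7/4)
obs 4: x=0 → posterior Dirichlet(21/4, 11/3, 7/4)
obs 5: x=1 → posterior Dirichlet(21/4, 14/3, 7/4)
obs 6: x=0 → posterior Dirichlet(25/4, 14/3, 7/4)
obs 7: x=2 → posterior Dirichlet(25/4, 14/3, 11/4)
obs 8: x=0 → posterior Dirichlet(29/4, 14/3, 11/4)
obs 9: x=0 → posterior Dirichlet(33/4, 14/3, 11/4)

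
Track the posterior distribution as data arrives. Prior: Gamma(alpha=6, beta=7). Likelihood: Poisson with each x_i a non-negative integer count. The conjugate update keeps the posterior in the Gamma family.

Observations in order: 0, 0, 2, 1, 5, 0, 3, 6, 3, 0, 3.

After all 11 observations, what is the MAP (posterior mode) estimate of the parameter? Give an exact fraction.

14/9

obs 1: x=0 → posterior Gamma(6, 8)
obs 2: x=0 → posterior Gamma(6, 9)
obs 3: x=2 → posterior Gamma(8, 10)
obs 4: x=1 → posterior Gamma(9, 11)
obs 5: x=5 → posterior Gamma(14, 12)
obs 6: x=0 → posterior Gamma(14, 13)
obs 7: x=3 → posterior Gamma(17, 14)
obs 8: x=6 → posterior Gamma(23, 15)
obs 9: x=3 → posterior Gamma(26, 16)
obs 10: x=0 → posterior Gamma(26, 17)
obs 11: x=3 → posterior Gamma(29, 18)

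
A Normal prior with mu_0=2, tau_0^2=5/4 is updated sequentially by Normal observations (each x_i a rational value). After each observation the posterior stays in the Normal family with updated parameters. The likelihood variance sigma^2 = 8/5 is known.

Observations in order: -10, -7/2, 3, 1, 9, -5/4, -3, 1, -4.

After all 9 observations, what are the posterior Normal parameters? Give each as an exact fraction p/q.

obs 1: x=-10 → posterior Normal(-62/19, 40/57)
obs 2: x=-7/2 → posterior Normal(-547/164, 20/41)
obs 3: x=3 → posterior Normal(-397/214, 40/107)
obs 4: x=1 → posterior Normal(-347/264, 10/33)
obs 5: x=9 → posterior Normal(103/314, 40/157)
obs 6: x=-5/4 → posterior Normal(81/728, 20/91)
obs 7: x=-3 → posterior Normal(-73/276, 40/207)
obs 8: x=1 → posterior Normal(-119/928, 5/29)
obs 9: x=-4 → posterior Normal(-519/1028, 40/257)

mu_0=-519/1028, tau_0^2=40/257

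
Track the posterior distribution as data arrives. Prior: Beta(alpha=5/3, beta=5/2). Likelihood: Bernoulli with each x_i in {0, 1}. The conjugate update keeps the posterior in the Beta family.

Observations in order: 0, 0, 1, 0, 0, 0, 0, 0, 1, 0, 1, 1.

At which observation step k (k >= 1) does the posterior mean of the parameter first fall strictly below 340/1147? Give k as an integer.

obs 1: x=0 → posterior Beta(5/3, 7/2)
obs 2: x=0 → posterior Beta(5/3, 9/2)
obs 3: x=1 → posterior Beta(8/3, 9/2)
obs 4: x=0 → posterior Beta(8/3, 11/2)
obs 5: x=0 → posterior Beta(8/3, 13/2)
obs 6: x=0 → posterior Beta(8/3, 15/2)
obs 7: x=0 → posterior Beta(8/3, 17/2)
obs 8: x=0 → posterior Beta(8/3, 19/2)
obs 9: x=1 → posterior Beta(11/3, 19/2)
obs 10: x=0 → posterior Beta(11/3, 21/2)
obs 11: x=1 → posterior Beta(14/3, 21/2)
obs 12: x=1 → posterior Beta(17/3, 21/2)

k = 2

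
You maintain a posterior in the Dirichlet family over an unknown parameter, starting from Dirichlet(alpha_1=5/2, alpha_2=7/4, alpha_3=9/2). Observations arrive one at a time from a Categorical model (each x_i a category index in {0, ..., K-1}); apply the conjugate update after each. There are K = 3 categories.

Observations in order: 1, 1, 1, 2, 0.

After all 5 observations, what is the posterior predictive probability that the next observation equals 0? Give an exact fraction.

obs 1: x=1 → posterior Dirichlet(5/2, 11/4, 9/2)
obs 2: x=1 → posterior Dirichlet(5/2, 15/4, 9/2)
obs 3: x=1 → posterior Dirichlet(5/2, 19/4, 9/2)
obs 4: x=2 → posterior Dirichlet(5/2, 19/4, 11/2)
obs 5: x=0 → posterior Dirichlet(7/2, 19/4, 11/2)

14/55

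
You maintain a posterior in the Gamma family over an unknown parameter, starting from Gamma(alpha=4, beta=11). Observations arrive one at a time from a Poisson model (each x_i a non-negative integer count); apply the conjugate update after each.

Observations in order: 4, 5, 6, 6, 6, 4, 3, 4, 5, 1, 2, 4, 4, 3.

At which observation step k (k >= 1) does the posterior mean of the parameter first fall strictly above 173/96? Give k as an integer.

k = 5

obs 1: x=4 → posterior Gamma(8, 12)
obs 2: x=5 → posterior Gamma(13, 13)
obs 3: x=6 → posterior Gamma(19, 14)
obs 4: x=6 → posterior Gamma(25, 15)
obs 5: x=6 → posterior Gamma(31, 16)
obs 6: x=4 → posterior Gamma(35, 17)
obs 7: x=3 → posterior Gamma(38, 18)
obs 8: x=4 → posterior Gamma(42, 19)
obs 9: x=5 → posterior Gamma(47, 20)
obs 10: x=1 → posterior Gamma(48, 21)
obs 11: x=2 → posterior Gamma(50, 22)
obs 12: x=4 → posterior Gamma(54, 23)
obs 13: x=4 → posterior Gamma(58, 24)
obs 14: x=3 → posterior Gamma(61, 25)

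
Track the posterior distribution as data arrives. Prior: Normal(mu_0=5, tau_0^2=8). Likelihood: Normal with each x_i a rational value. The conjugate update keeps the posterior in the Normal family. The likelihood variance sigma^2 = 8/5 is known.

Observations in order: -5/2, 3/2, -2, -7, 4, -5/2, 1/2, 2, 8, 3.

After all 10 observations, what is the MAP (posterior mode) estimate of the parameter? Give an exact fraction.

10/17

obs 1: x=-5/2 → posterior Normal(-5/4, 4/3)
obs 2: x=3/2 → posterior Normal(0, 8/11)
obs 3: x=-2 → posterior Normal(-5/8, 1/2)
obs 4: x=-7 → posterior Normal(-15/7, 8/21)
obs 5: x=4 → posterior Normal(-25/26, 4/13)
obs 6: x=-5/2 → posterior Normal(-75/62, 8/31)
obs 7: x=1/2 → posterior Normal(-35/36, 2/9)
obs 8: x=2 → posterior Normal(-25/41, 8/41)
obs 9: x=8 → posterior Normal(15/46, 4/23)
obs 10: x=3 → posterior Normal(10/17, 8/51)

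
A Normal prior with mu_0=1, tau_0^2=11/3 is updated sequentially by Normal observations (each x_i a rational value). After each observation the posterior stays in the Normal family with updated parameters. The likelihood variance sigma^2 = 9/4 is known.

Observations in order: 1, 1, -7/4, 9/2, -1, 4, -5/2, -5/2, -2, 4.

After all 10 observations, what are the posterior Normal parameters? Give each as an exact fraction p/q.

mu_0=236/467, tau_0^2=99/467

obs 1: x=1 → posterior Normal(1, 99/71)
obs 2: x=1 → posterior Normal(1, 99/115)
obs 3: x=-7/4 → posterior Normal(38/159, 33/53)
obs 4: x=9/2 → posterior Normal(236/203, 99/203)
obs 5: x=-1 → posterior Normal(192/247, 99/247)
obs 6: x=4 → posterior Normal(368/291, 33/97)
obs 7: x=-5/2 → posterior Normal(258/335, 99/335)
obs 8: x=-5/2 → posterior Normal(148/379, 99/379)
obs 9: x=-2 → posterior Normal(20/141, 11/47)
obs 10: x=4 → posterior Normal(236/467, 99/467)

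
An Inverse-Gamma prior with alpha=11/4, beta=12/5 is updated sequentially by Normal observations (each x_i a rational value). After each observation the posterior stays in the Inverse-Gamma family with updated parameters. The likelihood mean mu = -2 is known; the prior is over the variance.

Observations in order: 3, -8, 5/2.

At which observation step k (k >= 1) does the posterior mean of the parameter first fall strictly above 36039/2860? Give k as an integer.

k = 3

obs 1: x=3 → posterior Inverse-Gamma(13/4, 149/10)
obs 2: x=-8 → posterior Inverse-Gamma(15/4, 329/10)
obs 3: x=5/2 → posterior Inverse-Gamma(17/4, 1721/40)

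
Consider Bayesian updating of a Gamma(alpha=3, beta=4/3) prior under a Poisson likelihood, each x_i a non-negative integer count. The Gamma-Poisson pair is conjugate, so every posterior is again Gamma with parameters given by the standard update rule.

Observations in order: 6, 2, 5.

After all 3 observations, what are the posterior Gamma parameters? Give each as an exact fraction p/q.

alpha=16, beta=13/3

obs 1: x=6 → posterior Gamma(9, 7/3)
obs 2: x=2 → posterior Gamma(11, 10/3)
obs 3: x=5 → posterior Gamma(16, 13/3)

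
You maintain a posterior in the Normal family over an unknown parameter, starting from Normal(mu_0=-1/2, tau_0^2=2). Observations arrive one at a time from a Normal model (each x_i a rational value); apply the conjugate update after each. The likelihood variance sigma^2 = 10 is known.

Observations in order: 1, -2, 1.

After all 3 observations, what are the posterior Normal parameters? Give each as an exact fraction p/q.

obs 1: x=1 → posterior Normal(-1/4, 5/3)
obs 2: x=-2 → posterior Normal(-1/2, 10/7)
obs 3: x=1 → posterior Normal(-5/16, 5/4)

mu_0=-5/16, tau_0^2=5/4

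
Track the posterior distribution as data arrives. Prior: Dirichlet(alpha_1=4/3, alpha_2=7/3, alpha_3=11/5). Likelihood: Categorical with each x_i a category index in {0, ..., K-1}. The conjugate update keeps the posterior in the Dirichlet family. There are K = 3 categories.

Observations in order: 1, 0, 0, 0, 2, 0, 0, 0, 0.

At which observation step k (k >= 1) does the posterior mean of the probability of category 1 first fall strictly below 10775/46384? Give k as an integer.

obs 1: x=1 → posterior Dirichlet(4/3, 10/3, 11/5)
obs 2: x=0 → posterior Dirichlet(7/3, 10/3, 11/5)
obs 3: x=0 → posterior Dirichlet(10/3, 10/3, 11/5)
obs 4: x=0 → posterior Dirichlet(13/3, 10/3, 11/5)
obs 5: x=2 → posterior Dirichlet(13/3, 10/3, 16/5)
obs 6: x=0 → posterior Dirichlet(16/3, 10/3, 16/5)
obs 7: x=0 → posterior Dirichlet(19/3, 10/3, 16/5)
obs 8: x=0 → posterior Dirichlet(22/3, 10/3, 16/5)
obs 9: x=0 → posterior Dirichlet(25/3, 10/3, 16/5)

k = 9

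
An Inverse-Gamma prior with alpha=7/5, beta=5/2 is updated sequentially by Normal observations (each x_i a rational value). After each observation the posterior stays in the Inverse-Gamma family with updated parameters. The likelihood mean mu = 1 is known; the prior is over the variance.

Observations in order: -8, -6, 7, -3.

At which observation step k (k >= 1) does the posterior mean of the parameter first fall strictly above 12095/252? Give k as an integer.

obs 1: x=-8 → posterior Inverse-Gamma(19/10, 43)
obs 2: x=-6 → posterior Inverse-Gamma(12/5, 135/2)
obs 3: x=7 → posterior Inverse-Gamma(29/10, 171/2)
obs 4: x=-3 → posterior Inverse-Gamma(17/5, 187/2)

k = 2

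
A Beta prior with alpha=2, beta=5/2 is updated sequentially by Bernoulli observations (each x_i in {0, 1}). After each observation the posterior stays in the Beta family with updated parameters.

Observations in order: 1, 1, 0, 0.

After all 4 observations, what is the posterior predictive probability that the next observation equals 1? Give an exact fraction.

obs 1: x=1 → posterior Beta(3, 5/2)
obs 2: x=1 → posterior Beta(4, 5/2)
obs 3: x=0 → posterior Beta(4, 7/2)
obs 4: x=0 → posterior Beta(4, 9/2)

8/17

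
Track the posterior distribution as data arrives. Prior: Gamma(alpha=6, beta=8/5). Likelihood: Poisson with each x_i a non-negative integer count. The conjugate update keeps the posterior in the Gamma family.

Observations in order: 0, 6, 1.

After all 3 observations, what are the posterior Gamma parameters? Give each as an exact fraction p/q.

alpha=13, beta=23/5

obs 1: x=0 → posterior Gamma(6, 13/5)
obs 2: x=6 → posterior Gamma(12, 18/5)
obs 3: x=1 → posterior Gamma(13, 23/5)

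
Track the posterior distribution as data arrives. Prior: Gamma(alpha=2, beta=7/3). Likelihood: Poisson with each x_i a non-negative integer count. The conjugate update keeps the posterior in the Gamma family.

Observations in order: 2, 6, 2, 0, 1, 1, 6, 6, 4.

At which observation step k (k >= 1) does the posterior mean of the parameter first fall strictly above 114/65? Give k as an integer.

obs 1: x=2 → posterior Gamma(4, 10/3)
obs 2: x=6 → posterior Gamma(10, 13/3)
obs 3: x=2 → posterior Gamma(12, 16/3)
obs 4: x=0 → posterior Gamma(12, 19/3)
obs 5: x=1 → posterior Gamma(13, 22/3)
obs 6: x=1 → posterior Gamma(14, 25/3)
obs 7: x=6 → posterior Gamma(20, 28/3)
obs 8: x=6 → posterior Gamma(26, 31/3)
obs 9: x=4 → posterior Gamma(30, 34/3)

k = 2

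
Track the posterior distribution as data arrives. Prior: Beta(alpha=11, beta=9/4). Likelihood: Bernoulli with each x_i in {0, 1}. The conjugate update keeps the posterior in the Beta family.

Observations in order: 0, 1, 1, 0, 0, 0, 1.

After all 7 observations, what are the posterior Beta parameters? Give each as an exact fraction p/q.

alpha=14, beta=25/4

obs 1: x=0 → posterior Beta(11, 13/4)
obs 2: x=1 → posterior Beta(12, 13/4)
obs 3: x=1 → posterior Beta(13, 13/4)
obs 4: x=0 → posterior Beta(13, 17/4)
obs 5: x=0 → posterior Beta(13, 21/4)
obs 6: x=0 → posterior Beta(13, 25/4)
obs 7: x=1 → posterior Beta(14, 25/4)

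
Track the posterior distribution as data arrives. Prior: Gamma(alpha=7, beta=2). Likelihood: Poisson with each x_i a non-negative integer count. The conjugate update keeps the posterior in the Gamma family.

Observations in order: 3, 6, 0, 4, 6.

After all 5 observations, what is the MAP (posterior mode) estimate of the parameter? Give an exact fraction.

obs 1: x=3 → posterior Gamma(10, 3)
obs 2: x=6 → posterior Gamma(16, 4)
obs 3: x=0 → posterior Gamma(16, 5)
obs 4: x=4 → posterior Gamma(20, 6)
obs 5: x=6 → posterior Gamma(26, 7)

25/7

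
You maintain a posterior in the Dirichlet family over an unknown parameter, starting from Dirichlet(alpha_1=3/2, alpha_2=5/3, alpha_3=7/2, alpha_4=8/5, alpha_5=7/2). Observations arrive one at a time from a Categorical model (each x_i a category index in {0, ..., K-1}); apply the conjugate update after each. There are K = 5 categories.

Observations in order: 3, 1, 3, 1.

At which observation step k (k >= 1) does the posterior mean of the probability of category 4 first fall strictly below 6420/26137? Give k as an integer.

k = 3

obs 1: x=3 → posterior Dirichlet(3/2, 5/3, 7/2, 13/5, 7/2)
obs 2: x=1 → posterior Dirichlet(3/2, 8/3, 7/2, 13/5, 7/2)
obs 3: x=3 → posterior Dirichlet(3/2, 8/3, 7/2, 18/5, 7/2)
obs 4: x=1 → posterior Dirichlet(3/2, 11/3, 7/2, 18/5, 7/2)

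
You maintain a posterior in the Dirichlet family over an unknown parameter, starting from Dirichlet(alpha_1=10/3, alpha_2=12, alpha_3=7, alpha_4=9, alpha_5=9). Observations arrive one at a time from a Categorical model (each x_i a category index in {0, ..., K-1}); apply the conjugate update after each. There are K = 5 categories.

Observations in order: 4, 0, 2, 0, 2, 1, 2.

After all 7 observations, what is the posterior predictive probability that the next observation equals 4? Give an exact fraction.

15/71

obs 1: x=4 → posterior Dirichlet(10/3, 12, 7, 9, 10)
obs 2: x=0 → posterior Dirichlet(13/3, 12, 7, 9, 10)
obs 3: x=2 → posterior Dirichlet(13/3, 12, 8, 9, 10)
obs 4: x=0 → posterior Dirichlet(16/3, 12, 8, 9, 10)
obs 5: x=2 → posterior Dirichlet(16/3, 12, 9, 9, 10)
obs 6: x=1 → posterior Dirichlet(16/3, 13, 9, 9, 10)
obs 7: x=2 → posterior Dirichlet(16/3, 13, 10, 9, 10)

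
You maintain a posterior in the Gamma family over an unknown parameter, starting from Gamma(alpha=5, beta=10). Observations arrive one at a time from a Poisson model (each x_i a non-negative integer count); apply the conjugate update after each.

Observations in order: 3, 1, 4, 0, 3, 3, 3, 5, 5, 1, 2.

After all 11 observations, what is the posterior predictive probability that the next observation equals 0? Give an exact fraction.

18952884486433699020098042171468383867092598701/96559237760273012340173944583707028522342023168

obs 1: x=3 → posterior Gamma(8, 11)
obs 2: x=1 → posterior Gamma(9, 12)
obs 3: x=4 → posterior Gamma(13, 13)
obs 4: x=0 → posterior Gamma(13, 14)
obs 5: x=3 → posterior Gamma(16, 15)
obs 6: x=3 → posterior Gamma(19, 16)
obs 7: x=3 → posterior Gamma(22, 17)
obs 8: x=5 → posterior Gamma(27, 18)
obs 9: x=5 → posterior Gamma(32, 19)
obs 10: x=1 → posterior Gamma(33, 20)
obs 11: x=2 → posterior Gamma(35, 21)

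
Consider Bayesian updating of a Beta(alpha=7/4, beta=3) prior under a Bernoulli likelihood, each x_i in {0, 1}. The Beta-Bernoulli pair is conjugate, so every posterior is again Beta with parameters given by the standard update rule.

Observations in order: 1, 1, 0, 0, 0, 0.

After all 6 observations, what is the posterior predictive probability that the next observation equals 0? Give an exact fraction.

obs 1: x=1 → posterior Beta(11/4, 3)
obs 2: x=1 → posterior Beta(15/4, 3)
obs 3: x=0 → posterior Beta(15/4, 4)
obs 4: x=0 → posterior Beta(15/4, 5)
obs 5: x=0 → posterior Beta(15/4, 6)
obs 6: x=0 → posterior Beta(15/4, 7)

28/43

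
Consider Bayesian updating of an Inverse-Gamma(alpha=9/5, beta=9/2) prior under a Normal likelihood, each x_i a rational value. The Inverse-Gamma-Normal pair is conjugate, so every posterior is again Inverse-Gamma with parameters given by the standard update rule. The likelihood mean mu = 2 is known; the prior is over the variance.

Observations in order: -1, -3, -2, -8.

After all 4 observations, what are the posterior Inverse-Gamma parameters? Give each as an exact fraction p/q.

obs 1: x=-1 → posterior Inverse-Gamma(23/10, 9)
obs 2: x=-3 → posterior Inverse-Gamma(14/5, 43/2)
obs 3: x=-2 → posterior Inverse-Gamma(33/10, 59/2)
obs 4: x=-8 → posterior Inverse-Gamma(19/5, 159/2)

alpha=19/5, beta=159/2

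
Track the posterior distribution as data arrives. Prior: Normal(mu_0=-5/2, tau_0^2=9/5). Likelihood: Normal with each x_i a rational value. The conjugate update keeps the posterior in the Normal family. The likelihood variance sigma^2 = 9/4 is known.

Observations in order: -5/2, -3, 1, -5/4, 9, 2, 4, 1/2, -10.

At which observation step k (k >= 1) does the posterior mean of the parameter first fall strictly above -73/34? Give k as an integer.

obs 1: x=-5/2 → posterior Normal(-5/2, 1)
obs 2: x=-3 → posterior Normal(-69/26, 9/13)
obs 3: x=1 → posterior Normal(-61/34, 9/17)
obs 4: x=-5/4 → posterior Normal(-71/42, 3/7)
obs 5: x=9 → posterior Normal(1/50, 9/25)
obs 6: x=2 → posterior Normal(17/58, 9/29)
obs 7: x=4 → posterior Normal(49/66, 3/11)
obs 8: x=1/2 → posterior Normal(53/74, 9/37)
obs 9: x=-10 → posterior Normal(-27/82, 9/41)

k = 3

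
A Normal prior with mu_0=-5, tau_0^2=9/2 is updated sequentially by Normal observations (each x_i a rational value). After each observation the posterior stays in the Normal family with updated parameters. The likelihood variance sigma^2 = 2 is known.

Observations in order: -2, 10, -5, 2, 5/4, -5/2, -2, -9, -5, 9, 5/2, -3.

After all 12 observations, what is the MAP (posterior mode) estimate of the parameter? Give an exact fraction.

-215/448

obs 1: x=-2 → posterior Normal(-38/13, 18/13)
obs 2: x=10 → posterior Normal(26/11, 9/11)
obs 3: x=-5 → posterior Normal(7/31, 18/31)
obs 4: x=2 → posterior Normal(5/8, 9/20)
obs 5: x=5/4 → posterior Normal(145/196, 18/49)
obs 6: x=-5/2 → posterior Normal(55/232, 9/29)
obs 7: x=-2 → posterior Normal(-17/268, 18/67)
obs 8: x=-9 → posterior Normal(-341/304, 9/38)
obs 9: x=-5 → posterior Normal(-521/340, 18/85)
obs 10: x=9 → posterior Normal(-197/376, 9/47)
obs 11: x=5/2 → posterior Normal(-107/412, 18/103)
obs 12: x=-3 → posterior Normal(-215/448, 9/56)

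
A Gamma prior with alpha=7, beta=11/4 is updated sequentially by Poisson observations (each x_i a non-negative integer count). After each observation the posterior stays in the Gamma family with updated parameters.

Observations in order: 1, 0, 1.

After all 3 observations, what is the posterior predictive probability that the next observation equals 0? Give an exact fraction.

1801152661463/7625597484987

obs 1: x=1 → posterior Gamma(8, 15/4)
obs 2: x=0 → posterior Gamma(8, 19/4)
obs 3: x=1 → posterior Gamma(9, 23/4)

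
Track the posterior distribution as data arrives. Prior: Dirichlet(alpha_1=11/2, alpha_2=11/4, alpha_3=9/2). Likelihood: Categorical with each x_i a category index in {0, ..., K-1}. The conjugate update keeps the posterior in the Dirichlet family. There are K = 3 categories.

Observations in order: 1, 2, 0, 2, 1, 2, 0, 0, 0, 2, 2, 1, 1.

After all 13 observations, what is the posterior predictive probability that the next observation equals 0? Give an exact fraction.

obs 1: x=1 → posterior Dirichlet(11/2, 15/4, 9/2)
obs 2: x=2 → posterior Dirichlet(11/2, 15/4, 11/2)
obs 3: x=0 → posterior Dirichlet(13/2, 15/4, 11/2)
obs 4: x=2 → posterior Dirichlet(13/2, 15/4, 13/2)
obs 5: x=1 → posterior Dirichlet(13/2, 19/4, 13/2)
obs 6: x=2 → posterior Dirichlet(13/2, 19/4, 15/2)
obs 7: x=0 → posterior Dirichlet(15/2, 19/4, 15/2)
obs 8: x=0 → posterior Dirichlet(17/2, 19/4, 15/2)
obs 9: x=0 → posterior Dirichlet(19/2, 19/4, 15/2)
obs 10: x=2 → posterior Dirichlet(19/2, 19/4, 17/2)
obs 11: x=2 → posterior Dirichlet(19/2, 19/4, 19/2)
obs 12: x=1 → posterior Dirichlet(19/2, 23/4, 19/2)
obs 13: x=1 → posterior Dirichlet(19/2, 27/4, 19/2)

38/103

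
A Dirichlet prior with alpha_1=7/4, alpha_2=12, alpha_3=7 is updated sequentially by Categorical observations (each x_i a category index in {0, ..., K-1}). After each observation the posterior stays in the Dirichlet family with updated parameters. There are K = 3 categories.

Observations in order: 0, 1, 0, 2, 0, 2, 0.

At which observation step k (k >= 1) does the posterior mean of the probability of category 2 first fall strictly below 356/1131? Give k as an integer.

obs 1: x=0 → posterior Dirichlet(11/4, 12, 7)
obs 2: x=1 → posterior Dirichlet(11/4, 13, 7)
obs 3: x=0 → posterior Dirichlet(15/4, 13, 7)
obs 4: x=2 → posterior Dirichlet(15/4, 13, 8)
obs 5: x=0 → posterior Dirichlet(19/4, 13, 8)
obs 6: x=2 → posterior Dirichlet(19/4, 13, 9)
obs 7: x=0 → posterior Dirichlet(23/4, 13, 9)

k = 2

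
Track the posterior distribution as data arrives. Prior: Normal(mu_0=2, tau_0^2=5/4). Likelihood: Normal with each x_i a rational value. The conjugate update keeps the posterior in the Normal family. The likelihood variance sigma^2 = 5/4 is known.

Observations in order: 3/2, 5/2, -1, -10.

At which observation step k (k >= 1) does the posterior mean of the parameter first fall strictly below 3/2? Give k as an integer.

k = 3

obs 1: x=3/2 → posterior Normal(7/4, 5/8)
obs 2: x=5/2 → posterior Normal(2, 5/12)
obs 3: x=-1 → posterior Normal(5/4, 5/16)
obs 4: x=-10 → posterior Normal(-1, 1/4)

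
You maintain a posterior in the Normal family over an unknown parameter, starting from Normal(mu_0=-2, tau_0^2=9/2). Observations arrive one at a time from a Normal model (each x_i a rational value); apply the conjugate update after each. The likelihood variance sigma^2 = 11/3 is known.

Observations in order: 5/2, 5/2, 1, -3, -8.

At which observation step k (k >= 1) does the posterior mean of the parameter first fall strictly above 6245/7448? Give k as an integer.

obs 1: x=5/2 → posterior Normal(47/98, 99/49)
obs 2: x=5/2 → posterior Normal(91/76, 99/76)
obs 3: x=1 → posterior Normal(118/103, 99/103)
obs 4: x=-3 → posterior Normal(37/130, 99/130)
obs 5: x=-8 → posterior Normal(-179/157, 99/157)

k = 2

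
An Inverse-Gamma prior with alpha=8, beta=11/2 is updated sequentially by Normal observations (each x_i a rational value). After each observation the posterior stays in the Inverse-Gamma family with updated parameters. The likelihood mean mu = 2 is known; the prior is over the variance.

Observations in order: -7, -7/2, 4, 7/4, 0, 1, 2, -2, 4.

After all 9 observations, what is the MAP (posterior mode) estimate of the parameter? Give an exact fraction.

269/48

obs 1: x=-7 → posterior Inverse-Gamma(17/2, 46)
obs 2: x=-7/2 → posterior Inverse-Gamma(9, 489/8)
obs 3: x=4 → posterior Inverse-Gamma(19/2, 505/8)
obs 4: x=7/4 → posterior Inverse-Gamma(10, 2021/32)
obs 5: x=0 → posterior Inverse-Gamma(21/2, 2085/32)
obs 6: x=1 → posterior Inverse-Gamma(11, 2101/32)
obs 7: x=2 → posterior Inverse-Gamma(23/2, 2101/32)
obs 8: x=-2 → posterior Inverse-Gamma(12, 2357/32)
obs 9: x=4 → posterior Inverse-Gamma(25/2, 2421/32)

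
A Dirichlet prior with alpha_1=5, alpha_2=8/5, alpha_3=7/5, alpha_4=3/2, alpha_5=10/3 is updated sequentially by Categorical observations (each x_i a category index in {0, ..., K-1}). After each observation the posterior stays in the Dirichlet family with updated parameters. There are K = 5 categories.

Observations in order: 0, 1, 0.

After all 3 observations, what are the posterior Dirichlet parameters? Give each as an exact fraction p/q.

alpha_1=7, alpha_2=13/5, alpha_3=7/5, alpha_4=3/2, alpha_5=10/3

obs 1: x=0 → posterior Dirichlet(6, 8/5, 7/5, 3/2, 10/3)
obs 2: x=1 → posterior Dirichlet(6, 13/5, 7/5, 3/2, 10/3)
obs 3: x=0 → posterior Dirichlet(7, 13/5, 7/5, 3/2, 10/3)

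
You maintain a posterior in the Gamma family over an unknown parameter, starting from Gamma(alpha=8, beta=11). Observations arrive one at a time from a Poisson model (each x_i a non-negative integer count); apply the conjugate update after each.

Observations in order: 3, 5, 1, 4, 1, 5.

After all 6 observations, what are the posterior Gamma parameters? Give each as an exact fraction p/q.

obs 1: x=3 → posterior Gamma(11, 12)
obs 2: x=5 → posterior Gamma(16, 13)
obs 3: x=1 → posterior Gamma(17, 14)
obs 4: x=4 → posterior Gamma(21, 15)
obs 5: x=1 → posterior Gamma(22, 16)
obs 6: x=5 → posterior Gamma(27, 17)

alpha=27, beta=17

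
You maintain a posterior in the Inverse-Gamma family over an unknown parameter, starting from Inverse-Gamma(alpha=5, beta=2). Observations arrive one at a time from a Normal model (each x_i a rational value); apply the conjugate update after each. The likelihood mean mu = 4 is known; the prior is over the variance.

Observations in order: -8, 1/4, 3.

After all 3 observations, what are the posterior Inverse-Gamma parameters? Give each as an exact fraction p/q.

obs 1: x=-8 → posterior Inverse-Gamma(11/2, 74)
obs 2: x=1/4 → posterior Inverse-Gamma(6, 2593/32)
obs 3: x=3 → posterior Inverse-Gamma(13/2, 2609/32)

alpha=13/2, beta=2609/32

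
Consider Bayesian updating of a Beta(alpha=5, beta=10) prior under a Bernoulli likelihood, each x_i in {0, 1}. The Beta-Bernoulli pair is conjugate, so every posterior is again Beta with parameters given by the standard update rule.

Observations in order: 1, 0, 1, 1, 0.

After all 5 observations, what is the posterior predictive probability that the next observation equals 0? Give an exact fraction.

3/5

obs 1: x=1 → posterior Beta(6, 10)
obs 2: x=0 → posterior Beta(6, 11)
obs 3: x=1 → posterior Beta(7, 11)
obs 4: x=1 → posterior Beta(8, 11)
obs 5: x=0 → posterior Beta(8, 12)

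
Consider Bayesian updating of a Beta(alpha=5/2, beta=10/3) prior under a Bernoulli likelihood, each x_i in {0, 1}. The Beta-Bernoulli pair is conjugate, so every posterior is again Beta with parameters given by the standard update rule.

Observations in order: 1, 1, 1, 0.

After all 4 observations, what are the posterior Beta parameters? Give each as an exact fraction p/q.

alpha=11/2, beta=13/3

obs 1: x=1 → posterior Beta(7/2, 10/3)
obs 2: x=1 → posterior Beta(9/2, 10/3)
obs 3: x=1 → posterior Beta(11/2, 10/3)
obs 4: x=0 → posterior Beta(11/2, 13/3)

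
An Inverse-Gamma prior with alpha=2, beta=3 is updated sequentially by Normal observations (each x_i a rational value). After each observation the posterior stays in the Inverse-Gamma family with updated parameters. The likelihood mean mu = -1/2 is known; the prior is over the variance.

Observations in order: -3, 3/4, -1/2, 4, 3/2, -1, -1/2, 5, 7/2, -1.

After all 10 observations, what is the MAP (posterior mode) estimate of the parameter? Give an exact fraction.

obs 1: x=-3 → posterior Inverse-Gamma(5/2, 49/8)
obs 2: x=3/4 → posterior Inverse-Gamma(3, 221/32)
obs 3: x=-1/2 → posterior Inverse-Gamma(7/2, 221/32)
obs 4: x=4 → posterior Inverse-Gamma(4, 545/32)
obs 5: x=3/2 → posterior Inverse-Gamma(9/2, 609/32)
obs 6: x=-1 → posterior Inverse-Gamma(5, 613/32)
obs 7: x=-1/2 → posterior Inverse-Gamma(11/2, 613/32)
obs 8: x=5 → posterior Inverse-Gamma(6, 1097/32)
obs 9: x=7/2 → posterior Inverse-Gamma(13/2, 1353/32)
obs 10: x=-1 → posterior Inverse-Gamma(7, 1357/32)

1357/256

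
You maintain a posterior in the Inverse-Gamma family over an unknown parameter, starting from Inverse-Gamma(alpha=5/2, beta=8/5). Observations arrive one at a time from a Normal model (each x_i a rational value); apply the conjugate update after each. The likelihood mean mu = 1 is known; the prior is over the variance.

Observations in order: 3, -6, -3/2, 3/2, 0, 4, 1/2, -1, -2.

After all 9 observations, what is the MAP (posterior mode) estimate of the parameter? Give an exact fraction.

obs 1: x=3 → posterior Inverse-Gamma(3, 18/5)
obs 2: x=-6 → posterior Inverse-Gamma(7/2, 281/10)
obs 3: x=-3/2 → posterior Inverse-Gamma(4, 1249/40)
obs 4: x=3/2 → posterior Inverse-Gamma(9/2, 627/20)
obs 5: x=0 → posterior Inverse-Gamma(5, 637/20)
obs 6: x=4 → posterior Inverse-Gamma(11/2, 727/20)
obs 7: x=1/2 → posterior Inverse-Gamma(6, 1459/40)
obs 8: x=-1 → posterior Inverse-Gamma(13/2, 1539/40)
obs 9: x=-2 → posterior Inverse-Gamma(7, 1719/40)

1719/320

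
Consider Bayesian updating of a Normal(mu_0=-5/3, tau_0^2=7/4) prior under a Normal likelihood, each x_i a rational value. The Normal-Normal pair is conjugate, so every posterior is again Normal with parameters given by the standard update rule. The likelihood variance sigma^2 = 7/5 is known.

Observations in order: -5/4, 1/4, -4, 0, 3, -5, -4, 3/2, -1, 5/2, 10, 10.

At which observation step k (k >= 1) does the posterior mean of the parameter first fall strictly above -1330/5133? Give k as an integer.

obs 1: x=-5/4 → posterior Normal(-155/108, 7/9)
obs 2: x=1/4 → posterior Normal(-5/6, 1/2)
obs 3: x=-4 → posterior Normal(-5/3, 7/19)
obs 4: x=0 → posterior Normal(-95/72, 7/24)
obs 5: x=3 → posterior Normal(-50/87, 7/29)
obs 6: x=-5 → posterior Normal(-125/102, 7/34)
obs 7: x=-4 → posterior Normal(-185/117, 7/39)
obs 8: x=3/2 → posterior Normal(-325/264, 7/44)
obs 9: x=-1 → posterior Normal(-355/294, 1/7)
obs 10: x=5/2 → posterior Normal(-70/81, 7/54)
obs 11: x=10 → posterior Normal(10/177, 7/59)
obs 12: x=10 → posterior Normal(5/6, 7/64)

k = 11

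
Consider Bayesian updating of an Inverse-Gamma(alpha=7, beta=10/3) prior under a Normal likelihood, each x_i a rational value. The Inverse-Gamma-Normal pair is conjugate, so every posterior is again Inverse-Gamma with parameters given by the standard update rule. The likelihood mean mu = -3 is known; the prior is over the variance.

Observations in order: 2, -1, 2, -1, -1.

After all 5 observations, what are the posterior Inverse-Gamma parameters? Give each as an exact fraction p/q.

obs 1: x=2 → posterior Inverse-Gamma(15/2, 95/6)
obs 2: x=-1 → posterior Inverse-Gamma(8, 107/6)
obs 3: x=2 → posterior Inverse-Gamma(17/2, 91/3)
obs 4: x=-1 → posterior Inverse-Gamma(9, 97/3)
obs 5: x=-1 → posterior Inverse-Gamma(19/2, 103/3)

alpha=19/2, beta=103/3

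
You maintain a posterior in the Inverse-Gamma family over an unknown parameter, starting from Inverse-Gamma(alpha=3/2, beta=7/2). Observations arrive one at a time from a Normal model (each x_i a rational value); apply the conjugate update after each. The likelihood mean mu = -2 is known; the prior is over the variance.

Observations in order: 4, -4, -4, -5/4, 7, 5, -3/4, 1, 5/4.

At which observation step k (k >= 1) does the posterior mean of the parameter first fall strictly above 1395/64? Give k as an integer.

obs 1: x=4 → posterior Inverse-Gamma(2, 43/2)
obs 2: x=-4 → posterior Inverse-Gamma(5/2, 47/2)
obs 3: x=-4 → posterior Inverse-Gamma(3, 51/2)
obs 4: x=-5/4 → posterior Inverse-Gamma(7/2, 825/32)
obs 5: x=7 → posterior Inverse-Gamma(4, 2121/32)
obs 6: x=5 → posterior Inverse-Gamma(9/2, 2905/32)
obs 7: x=-3/4 → posterior Inverse-Gamma(5, 1465/16)
obs 8: x=1 → posterior Inverse-Gamma(11/2, 1537/16)
obs 9: x=5/4 → posterior Inverse-Gamma(6, 3243/32)

k = 5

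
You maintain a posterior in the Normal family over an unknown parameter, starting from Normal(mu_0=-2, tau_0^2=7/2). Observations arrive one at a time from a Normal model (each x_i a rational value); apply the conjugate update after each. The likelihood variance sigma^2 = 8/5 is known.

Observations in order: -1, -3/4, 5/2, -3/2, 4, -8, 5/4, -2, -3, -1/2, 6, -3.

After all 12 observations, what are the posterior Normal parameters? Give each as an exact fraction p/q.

mu_0=-121/218, tau_0^2=14/109

obs 1: x=-1 → posterior Normal(-67/51, 56/51)
obs 2: x=-3/4 → posterior Normal(-373/344, 28/43)
obs 3: x=5/2 → posterior Normal(-23/484, 56/121)
obs 4: x=-3/2 → posterior Normal(-233/624, 14/39)
obs 5: x=4 → posterior Normal(327/764, 56/191)
obs 6: x=-8 → posterior Normal(-793/904, 28/113)
obs 7: x=5/4 → posterior Normal(-103/174, 56/261)
obs 8: x=-2 → posterior Normal(-449/592, 7/37)
obs 9: x=-3 → posterior Normal(-659/662, 56/331)
obs 10: x=-1/2 → posterior Normal(-347/366, 28/183)
obs 11: x=6 → posterior Normal(-137/401, 56/401)
obs 12: x=-3 → posterior Normal(-121/218, 14/109)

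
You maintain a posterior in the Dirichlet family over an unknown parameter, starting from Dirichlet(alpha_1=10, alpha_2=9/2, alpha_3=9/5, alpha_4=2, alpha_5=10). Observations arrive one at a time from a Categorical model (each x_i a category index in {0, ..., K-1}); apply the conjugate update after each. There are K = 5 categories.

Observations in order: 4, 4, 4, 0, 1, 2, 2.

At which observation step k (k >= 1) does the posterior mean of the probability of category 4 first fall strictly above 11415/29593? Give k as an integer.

k = 2

obs 1: x=4 → posterior Dirichlet(10, 9/2, 9/5, 2, 11)
obs 2: x=4 → posterior Dirichlet(10, 9/2, 9/5, 2, 12)
obs 3: x=4 → posterior Dirichlet(10, 9/2, 9/5, 2, 13)
obs 4: x=0 → posterior Dirichlet(11, 9/2, 9/5, 2, 13)
obs 5: x=1 → posterior Dirichlet(11, 11/2, 9/5, 2, 13)
obs 6: x=2 → posterior Dirichlet(11, 11/2, 14/5, 2, 13)
obs 7: x=2 → posterior Dirichlet(11, 11/2, 19/5, 2, 13)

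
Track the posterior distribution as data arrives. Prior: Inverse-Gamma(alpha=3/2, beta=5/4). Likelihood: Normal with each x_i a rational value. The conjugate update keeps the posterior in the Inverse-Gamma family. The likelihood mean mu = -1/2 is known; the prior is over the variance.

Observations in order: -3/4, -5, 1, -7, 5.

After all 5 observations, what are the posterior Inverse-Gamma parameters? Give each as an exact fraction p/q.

alpha=4, beta=1561/32

obs 1: x=-3/4 → posterior Inverse-Gamma(2, 41/32)
obs 2: x=-5 → posterior Inverse-Gamma(5/2, 365/32)
obs 3: x=1 → posterior Inverse-Gamma(3, 401/32)
obs 4: x=-7 → posterior Inverse-Gamma(7/2, 1077/32)
obs 5: x=5 → posterior Inverse-Gamma(4, 1561/32)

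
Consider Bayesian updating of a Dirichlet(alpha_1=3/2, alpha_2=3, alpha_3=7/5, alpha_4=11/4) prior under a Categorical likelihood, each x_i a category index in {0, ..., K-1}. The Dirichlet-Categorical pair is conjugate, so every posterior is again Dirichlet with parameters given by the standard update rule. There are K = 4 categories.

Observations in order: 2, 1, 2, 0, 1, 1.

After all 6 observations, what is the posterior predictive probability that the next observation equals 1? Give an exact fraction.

120/293

obs 1: x=2 → posterior Dirichlet(3/2, 3, 12/5, 11/4)
obs 2: x=1 → posterior Dirichlet(3/2, 4, 12/5, 11/4)
obs 3: x=2 → posterior Dirichlet(3/2, 4, 17/5, 11/4)
obs 4: x=0 → posterior Dirichlet(5/2, 4, 17/5, 11/4)
obs 5: x=1 → posterior Dirichlet(5/2, 5, 17/5, 11/4)
obs 6: x=1 → posterior Dirichlet(5/2, 6, 17/5, 11/4)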